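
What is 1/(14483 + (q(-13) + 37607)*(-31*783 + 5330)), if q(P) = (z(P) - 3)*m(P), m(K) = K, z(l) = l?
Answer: -1/716315062 ≈ -1.3960e-9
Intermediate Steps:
q(P) = P*(-3 + P) (q(P) = (P - 3)*P = (-3 + P)*P = P*(-3 + P))
1/(14483 + (q(-13) + 37607)*(-31*783 + 5330)) = 1/(14483 + (-13*(-3 - 13) + 37607)*(-31*783 + 5330)) = 1/(14483 + (-13*(-16) + 37607)*(-24273 + 5330)) = 1/(14483 + (208 + 37607)*(-18943)) = 1/(14483 + 37815*(-18943)) = 1/(14483 - 716329545) = 1/(-716315062) = -1/716315062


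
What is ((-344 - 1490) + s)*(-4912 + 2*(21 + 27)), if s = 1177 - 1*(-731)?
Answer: -356384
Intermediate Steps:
s = 1908 (s = 1177 + 731 = 1908)
((-344 - 1490) + s)*(-4912 + 2*(21 + 27)) = ((-344 - 1490) + 1908)*(-4912 + 2*(21 + 27)) = (-1834 + 1908)*(-4912 + 2*48) = 74*(-4912 + 96) = 74*(-4816) = -356384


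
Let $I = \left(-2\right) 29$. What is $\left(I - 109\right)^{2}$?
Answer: $27889$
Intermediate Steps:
$I = -58$
$\left(I - 109\right)^{2} = \left(-58 - 109\right)^{2} = \left(-167\right)^{2} = 27889$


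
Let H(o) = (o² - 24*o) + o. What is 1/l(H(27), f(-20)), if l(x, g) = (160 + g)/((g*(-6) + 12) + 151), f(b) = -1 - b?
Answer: 49/179 ≈ 0.27374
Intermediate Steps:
H(o) = o² - 23*o
l(x, g) = (160 + g)/(163 - 6*g) (l(x, g) = (160 + g)/((-6*g + 12) + 151) = (160 + g)/((12 - 6*g) + 151) = (160 + g)/(163 - 6*g))
1/l(H(27), f(-20)) = 1/((-160 - (-1 - 1*(-20)))/(-163 + 6*(-1 - 1*(-20)))) = 1/((-160 - (-1 + 20))/(-163 + 6*(-1 + 20))) = 1/((-160 - 1*19)/(-163 + 6*19)) = 1/((-160 - 19)/(-163 + 114)) = 1/(-179/(-49)) = 1/(-1/49*(-179)) = 1/(179/49) = 49/179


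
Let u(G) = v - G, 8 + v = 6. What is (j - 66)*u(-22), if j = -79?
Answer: -2900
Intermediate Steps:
v = -2 (v = -8 + 6 = -2)
u(G) = -2 - G
(j - 66)*u(-22) = (-79 - 66)*(-2 - 1*(-22)) = -145*(-2 + 22) = -145*20 = -2900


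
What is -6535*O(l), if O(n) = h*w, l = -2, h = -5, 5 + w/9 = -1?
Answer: -1764450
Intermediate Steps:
w = -54 (w = -45 + 9*(-1) = -45 - 9 = -54)
O(n) = 270 (O(n) = -5*(-54) = 270)
-6535*O(l) = -6535*270 = -1764450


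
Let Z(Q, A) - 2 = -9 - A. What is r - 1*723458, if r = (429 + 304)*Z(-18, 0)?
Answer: -728589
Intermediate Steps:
Z(Q, A) = -7 - A (Z(Q, A) = 2 + (-9 - A) = -7 - A)
r = -5131 (r = (429 + 304)*(-7 - 1*0) = 733*(-7 + 0) = 733*(-7) = -5131)
r - 1*723458 = -5131 - 1*723458 = -5131 - 723458 = -728589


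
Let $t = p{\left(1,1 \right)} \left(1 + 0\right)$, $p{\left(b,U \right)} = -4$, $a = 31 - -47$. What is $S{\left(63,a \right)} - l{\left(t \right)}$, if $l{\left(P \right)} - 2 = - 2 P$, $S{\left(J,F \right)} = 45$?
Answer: $35$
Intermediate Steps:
$a = 78$ ($a = 31 + 47 = 78$)
$t = -4$ ($t = - 4 \left(1 + 0\right) = \left(-4\right) 1 = -4$)
$l{\left(P \right)} = 2 - 2 P$
$S{\left(63,a \right)} - l{\left(t \right)} = 45 - \left(2 - -8\right) = 45 - \left(2 + 8\right) = 45 - 10 = 35$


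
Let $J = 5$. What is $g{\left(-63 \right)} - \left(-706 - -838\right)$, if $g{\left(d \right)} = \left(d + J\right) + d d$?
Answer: $3779$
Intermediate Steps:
$g{\left(d \right)} = 5 + d + d^{2}$ ($g{\left(d \right)} = \left(d + 5\right) + d d = \left(5 + d\right) + d^{2} = 5 + d + d^{2}$)
$g{\left(-63 \right)} - \left(-706 - -838\right) = \left(5 - 63 + \left(-63\right)^{2}\right) - \left(-706 - -838\right) = \left(5 - 63 + 3969\right) - \left(-706 + 838\right) = 3911 - 132 = 3779$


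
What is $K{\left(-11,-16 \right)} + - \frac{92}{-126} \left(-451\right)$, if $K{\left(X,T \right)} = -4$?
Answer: $- \frac{20998}{63} \approx -333.3$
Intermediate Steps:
$K{\left(-11,-16 \right)} + - \frac{92}{-126} \left(-451\right) = -4 + - \frac{92}{-126} \left(-451\right) = -4 + \left(-92\right) \left(- \frac{1}{126}\right) \left(-451\right) = -4 + \frac{46}{63} \left(-451\right) = -4 - \frac{20746}{63} = - \frac{20998}{63}$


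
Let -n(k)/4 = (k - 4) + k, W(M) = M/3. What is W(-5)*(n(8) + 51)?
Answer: -5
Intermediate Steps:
W(M) = M/3 (W(M) = M*(⅓) = M/3)
n(k) = 16 - 8*k (n(k) = -4*((k - 4) + k) = -4*((-4 + k) + k) = -4*(-4 + 2*k) = 16 - 8*k)
W(-5)*(n(8) + 51) = ((⅓)*(-5))*((16 - 8*8) + 51) = -5*((16 - 64) + 51)/3 = -5*(-48 + 51)/3 = -5/3*3 = -5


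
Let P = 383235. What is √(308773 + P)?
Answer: 2*√173002 ≈ 831.87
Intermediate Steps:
√(308773 + P) = √(308773 + 383235) = √692008 = 2*√173002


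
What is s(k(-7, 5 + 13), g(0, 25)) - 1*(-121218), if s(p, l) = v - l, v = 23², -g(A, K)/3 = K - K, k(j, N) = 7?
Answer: 121747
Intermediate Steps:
g(A, K) = 0 (g(A, K) = -3*(K - K) = -3*0 = 0)
v = 529
s(p, l) = 529 - l
s(k(-7, 5 + 13), g(0, 25)) - 1*(-121218) = (529 - 1*0) - 1*(-121218) = (529 + 0) + 121218 = 529 + 121218 = 121747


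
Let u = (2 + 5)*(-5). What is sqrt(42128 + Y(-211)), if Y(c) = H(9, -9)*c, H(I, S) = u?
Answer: sqrt(49513) ≈ 222.52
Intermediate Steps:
u = -35 (u = 7*(-5) = -35)
H(I, S) = -35
Y(c) = -35*c
sqrt(42128 + Y(-211)) = sqrt(42128 - 35*(-211)) = sqrt(42128 + 7385) = sqrt(49513)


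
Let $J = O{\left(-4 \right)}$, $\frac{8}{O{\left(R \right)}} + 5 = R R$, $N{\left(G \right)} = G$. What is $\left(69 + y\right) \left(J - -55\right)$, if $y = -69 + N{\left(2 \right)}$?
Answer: $\frac{1226}{11} \approx 111.45$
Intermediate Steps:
$O{\left(R \right)} = \frac{8}{-5 + R^{2}}$ ($O{\left(R \right)} = \frac{8}{-5 + R R} = \frac{8}{-5 + R^{2}}$)
$J = \frac{8}{11}$ ($J = \frac{8}{-5 + \left(-4\right)^{2}} = \frac{8}{-5 + 16} = \frac{8}{11} \approx 0.72727$)
$y = -67$ ($y = -69 + 2 = -67$)
$\left(69 + y\right) \left(J - -55\right) = \left(69 - 67\right) \left(\frac{8}{11} - -55\right) = 2 \left(\frac{8}{11} + 55\right) = 2 \cdot \frac{613}{11} = \frac{1226}{11}$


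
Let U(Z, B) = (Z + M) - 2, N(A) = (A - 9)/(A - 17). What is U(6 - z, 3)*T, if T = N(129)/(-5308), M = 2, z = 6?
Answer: 0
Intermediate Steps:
N(A) = (-9 + A)/(-17 + A)
U(Z, B) = Z (U(Z, B) = (Z + 2) - 2 = (2 + Z) - 2 = Z)
T = -15/74312 (T = ((-9 + 129)/(-17 + 129))/(-5308) = (120/112)*(-1/5308) = ((1/112)*120)*(-1/5308) = (15/14)*(-1/5308) = -15/74312 ≈ -0.00020185)
U(6 - z, 3)*T = (6 - 1*6)*(-15/74312) = (6 - 6)*(-15/74312) = 0*(-15/74312) = 0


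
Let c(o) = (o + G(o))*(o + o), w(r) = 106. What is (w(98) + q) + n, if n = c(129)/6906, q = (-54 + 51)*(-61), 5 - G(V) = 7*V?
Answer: 299572/1151 ≈ 260.27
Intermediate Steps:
G(V) = 5 - 7*V
q = 183 (q = -3*(-61) = 183)
c(o) = 2*o*(5 - 6*o) (c(o) = (o + (5 - 7*o))*(o + o) = (5 - 6*o)*(2*o) = 2*o*(5 - 6*o))
n = -33067/1151 (n = (2*129*(5 - 6*129))/6906 = (2*129*(5 - 774))*(1/6906) = (2*129*(-769))*(1/6906) = -198402*1/6906 = -33067/1151 ≈ -28.729)
(w(98) + q) + n = (106 + 183) - 33067/1151 = 289 - 33067/1151 = 299572/1151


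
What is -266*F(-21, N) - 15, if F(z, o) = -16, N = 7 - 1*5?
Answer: 4241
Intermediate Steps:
N = 2 (N = 7 - 5 = 2)
-266*F(-21, N) - 15 = -266*(-16) - 15 = 4256 - 15 = 4241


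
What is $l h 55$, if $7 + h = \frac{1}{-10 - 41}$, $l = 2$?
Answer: $- \frac{39380}{51} \approx -772.16$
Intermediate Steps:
$h = - \frac{358}{51}$ ($h = -7 + \frac{1}{-10 - 41} = -7 + \frac{1}{-51} = -7 - \frac{1}{51} = - \frac{358}{51} \approx -7.0196$)
$l h 55 = 2 \left(- \frac{358}{51}\right) 55 = \left(- \frac{716}{51}\right) 55 = - \frac{39380}{51}$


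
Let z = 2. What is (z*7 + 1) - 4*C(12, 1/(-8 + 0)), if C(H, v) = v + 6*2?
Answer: -65/2 ≈ -32.500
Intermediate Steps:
C(H, v) = 12 + v (C(H, v) = v + 12 = 12 + v)
(z*7 + 1) - 4*C(12, 1/(-8 + 0)) = (2*7 + 1) - 4*(12 + 1/(-8 + 0)) = (14 + 1) - 4*(12 + 1/(-8)) = 15 - 4*(12 - 1/8) = 15 - 4*95/8 = 15 - 95/2 = -65/2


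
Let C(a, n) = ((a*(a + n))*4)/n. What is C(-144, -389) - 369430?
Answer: -144015278/389 ≈ -3.7022e+5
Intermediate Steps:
C(a, n) = 4*a*(a + n)/n (C(a, n) = (4*a*(a + n))/n = 4*a*(a + n)/n)
C(-144, -389) - 369430 = 4*(-144)*(-144 - 389)/(-389) - 369430 = 4*(-144)*(-1/389)*(-533) - 369430 = -307008/389 - 369430 = -144015278/389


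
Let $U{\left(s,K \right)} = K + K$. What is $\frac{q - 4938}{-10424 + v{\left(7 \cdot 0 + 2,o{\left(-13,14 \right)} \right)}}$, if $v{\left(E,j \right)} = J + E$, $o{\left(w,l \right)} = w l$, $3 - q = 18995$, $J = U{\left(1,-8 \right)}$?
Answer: $\frac{11965}{5219} \approx 2.2926$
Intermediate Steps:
$U{\left(s,K \right)} = 2 K$
$J = -16$ ($J = 2 \left(-8\right) = -16$)
$q = -18992$ ($q = 3 - 18995 = -18992$)
$o{\left(w,l \right)} = l w$
$v{\left(E,j \right)} = -16 + E$
$\frac{q - 4938}{-10424 + v{\left(7 \cdot 0 + 2,o{\left(-13,14 \right)} \right)}} = \frac{-18992 - 4938}{-10424 + \left(-16 + \left(7 \cdot 0 + 2\right)\right)} = - \frac{23930}{-10424 + \left(-16 + \left(0 + 2\right)\right)} = - \frac{23930}{-10424 + \left(-16 + 2\right)} = - \frac{23930}{-10424 - 14} = - \frac{23930}{-10438} = \left(-23930\right) \left(- \frac{1}{10438}\right) = \frac{11965}{5219}$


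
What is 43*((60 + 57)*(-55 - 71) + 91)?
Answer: -629993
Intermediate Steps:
43*((60 + 57)*(-55 - 71) + 91) = 43*(117*(-126) + 91) = 43*(-14742 + 91) = 43*(-14651) = -629993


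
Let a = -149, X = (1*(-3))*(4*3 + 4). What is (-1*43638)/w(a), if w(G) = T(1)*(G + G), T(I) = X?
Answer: -7273/2384 ≈ -3.0508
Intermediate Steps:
X = -48 (X = -3*(12 + 4) = -3*16 = -48)
T(I) = -48
w(G) = -96*G (w(G) = -48*(G + G) = -96*G)
(-1*43638)/w(a) = (-1*43638)/((-96*(-149))) = -43638/14304 = -43638*1/14304 = -7273/2384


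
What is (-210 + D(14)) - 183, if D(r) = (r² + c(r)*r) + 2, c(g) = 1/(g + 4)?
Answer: -1748/9 ≈ -194.22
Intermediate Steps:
c(g) = 1/(4 + g)
D(r) = 2 + r² + r/(4 + r) (D(r) = (r² + r/(4 + r)) + 2 = 2 + r² + r/(4 + r))
(-210 + D(14)) - 183 = (-210 + (14 + (2 + 14²)*(4 + 14))/(4 + 14)) - 183 = (-210 + (14 + (2 + 196)*18)/18) - 183 = (-210 + (14 + 198*18)/18) - 183 = (-210 + (14 + 3564)/18) - 183 = (-210 + (1/18)*3578) - 183 = (-210 + 1789/9) - 183 = -101/9 - 183 = -1748/9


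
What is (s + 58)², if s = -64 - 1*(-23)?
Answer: 289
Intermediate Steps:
s = -41 (s = -64 + 23 = -41)
(s + 58)² = (-41 + 58)² = 17² = 289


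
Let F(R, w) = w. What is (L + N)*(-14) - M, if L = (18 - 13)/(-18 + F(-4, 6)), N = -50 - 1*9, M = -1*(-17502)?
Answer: -100021/6 ≈ -16670.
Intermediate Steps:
M = 17502
N = -59 (N = -50 - 9 = -59)
L = -5/12 (L = (18 - 13)/(-18 + 6) = 5/(-12) = 5*(-1/12) = -5/12 ≈ -0.41667)
(L + N)*(-14) - M = (-5/12 - 59)*(-14) - 1*17502 = -713/12*(-14) - 17502 = 4991/6 - 17502 = -100021/6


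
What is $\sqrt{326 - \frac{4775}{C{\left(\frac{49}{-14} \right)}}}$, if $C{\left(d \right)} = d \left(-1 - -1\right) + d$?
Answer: $\frac{2 \sqrt{20706}}{7} \approx 41.113$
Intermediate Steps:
$C{\left(d \right)} = d$ ($C{\left(d \right)} = d \left(-1 + 1\right) + d = d 0 + d = 0 + d = d$)
$\sqrt{326 - \frac{4775}{C{\left(\frac{49}{-14} \right)}}} = \sqrt{326 - \frac{4775}{49 \frac{1}{-14}}} = \sqrt{326 - \frac{4775}{49 \left(- \frac{1}{14}\right)}} = \sqrt{326 - \frac{4775}{- \frac{7}{2}}} = \sqrt{326 - - \frac{9550}{7}} = \sqrt{326 + \frac{9550}{7}} = \sqrt{\frac{11832}{7}} = \frac{2 \sqrt{20706}}{7}$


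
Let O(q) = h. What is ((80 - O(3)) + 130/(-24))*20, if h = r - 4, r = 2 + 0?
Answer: 4595/3 ≈ 1531.7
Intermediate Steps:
r = 2
h = -2 (h = 2 - 4 = -2)
O(q) = -2
((80 - O(3)) + 130/(-24))*20 = ((80 - 1*(-2)) + 130/(-24))*20 = ((80 + 2) + 130*(-1/24))*20 = (82 - 65/12)*20 = (919/12)*20 = 4595/3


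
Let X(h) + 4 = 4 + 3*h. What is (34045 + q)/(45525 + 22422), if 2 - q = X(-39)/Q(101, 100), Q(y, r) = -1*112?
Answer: 1271049/2536688 ≈ 0.50107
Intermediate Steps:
Q(y, r) = -112
X(h) = 3*h (X(h) = -4 + (4 + 3*h) = 3*h)
q = 107/112 (q = 2 - 3*(-39)/(-112) = 2 - (-117)*(-1)/112 = 2 - 1*117/112 = 2 - 117/112 = 107/112 ≈ 0.95536)
(34045 + q)/(45525 + 22422) = (34045 + 107/112)/(45525 + 22422) = (3813147/112)/67947 = (3813147/112)*(1/67947) = 1271049/2536688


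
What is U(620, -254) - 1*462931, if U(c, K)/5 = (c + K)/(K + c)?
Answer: -462926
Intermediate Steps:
U(c, K) = 5 (U(c, K) = 5*((c + K)/(K + c)) = 5*((K + c)/(K + c)) = 5*1 = 5)
U(620, -254) - 1*462931 = 5 - 1*462931 = 5 - 462931 = -462926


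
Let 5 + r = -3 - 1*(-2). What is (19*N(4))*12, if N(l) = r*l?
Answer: -5472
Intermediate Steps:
r = -6 (r = -5 + (-3 - 1*(-2)) = -5 + (-3 + 2) = -5 - 1 = -6)
N(l) = -6*l
(19*N(4))*12 = (19*(-6*4))*12 = (19*(-24))*12 = -456*12 = -5472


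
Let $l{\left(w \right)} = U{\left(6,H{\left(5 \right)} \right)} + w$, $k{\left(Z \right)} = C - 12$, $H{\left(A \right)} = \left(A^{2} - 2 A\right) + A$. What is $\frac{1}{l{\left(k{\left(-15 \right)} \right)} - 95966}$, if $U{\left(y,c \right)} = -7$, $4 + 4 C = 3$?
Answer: $- \frac{4}{383941} \approx -1.0418 \cdot 10^{-5}$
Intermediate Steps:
$C = - \frac{1}{4}$ ($C = -1 + \frac{1}{4} \cdot 3 = -1 + \frac{3}{4} = - \frac{1}{4} \approx -0.25$)
$H{\left(A \right)} = A^{2} - A$
$k{\left(Z \right)} = - \frac{49}{4}$ ($k{\left(Z \right)} = - \frac{1}{4} - 12 = - \frac{49}{4}$)
$l{\left(w \right)} = -7 + w$
$\frac{1}{l{\left(k{\left(-15 \right)} \right)} - 95966} = \frac{1}{\left(-7 - \frac{49}{4}\right) - 95966} = \frac{1}{- \frac{77}{4} - 95966} = \frac{1}{- \frac{383941}{4}} = - \frac{4}{383941}$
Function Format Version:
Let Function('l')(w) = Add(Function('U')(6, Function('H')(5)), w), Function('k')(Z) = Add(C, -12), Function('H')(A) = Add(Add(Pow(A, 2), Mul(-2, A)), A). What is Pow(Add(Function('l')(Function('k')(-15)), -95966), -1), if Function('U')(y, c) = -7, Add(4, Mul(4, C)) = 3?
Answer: Rational(-4, 383941) ≈ -1.0418e-5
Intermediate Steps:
C = Rational(-1, 4) (C = Add(-1, Mul(Rational(1, 4), 3)) = Add(-1, Rational(3, 4)) = Rational(-1, 4) ≈ -0.25000)
Function('H')(A) = Add(Pow(A, 2), Mul(-1, A))
Function('k')(Z) = Rational(-49, 4) (Function('k')(Z) = Add(Rational(-1, 4), -12) = Rational(-49, 4))
Function('l')(w) = Add(-7, w)
Pow(Add(Function('l')(Function('k')(-15)), -95966), -1) = Pow(Add(Add(-7, Rational(-49, 4)), -95966), -1) = Pow(Add(Rational(-77, 4), -95966), -1) = Pow(Rational(-383941, 4), -1) = Rational(-4, 383941)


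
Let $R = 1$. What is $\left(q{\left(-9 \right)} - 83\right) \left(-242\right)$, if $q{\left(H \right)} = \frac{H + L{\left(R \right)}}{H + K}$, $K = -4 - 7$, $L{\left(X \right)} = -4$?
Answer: $\frac{199287}{10} \approx 19929.0$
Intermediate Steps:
$K = -11$
$q{\left(H \right)} = \frac{-4 + H}{-11 + H}$ ($q{\left(H \right)} = \frac{H - 4}{H - 11} = \frac{-4 + H}{-11 + H}$)
$\left(q{\left(-9 \right)} - 83\right) \left(-242\right) = \left(\frac{-4 - 9}{-11 - 9} - 83\right) \left(-242\right) = \left(\frac{1}{-20} \left(-13\right) - 83\right) \left(-242\right) = \left(\left(- \frac{1}{20}\right) \left(-13\right) - 83\right) \left(-242\right) = \left(\frac{13}{20} - 83\right) \left(-242\right) = \left(- \frac{1647}{20}\right) \left(-242\right) = \frac{199287}{10}$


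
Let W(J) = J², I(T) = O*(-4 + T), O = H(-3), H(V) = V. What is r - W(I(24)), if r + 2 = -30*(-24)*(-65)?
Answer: -50402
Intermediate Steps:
O = -3
I(T) = 12 - 3*T (I(T) = -3*(-4 + T) = 12 - 3*T)
r = -46802 (r = -2 - 30*(-24)*(-65) = -2 + 720*(-65) = -2 - 46800 = -46802)
r - W(I(24)) = -46802 - (12 - 3*24)² = -46802 - (12 - 72)² = -46802 - 1*(-60)² = -46802 - 1*3600 = -46802 - 3600 = -50402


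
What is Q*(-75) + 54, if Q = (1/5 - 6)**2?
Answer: -2469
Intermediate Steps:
Q = 841/25 (Q = (1/5 - 6)**2 = (-29/5)**2 = 841/25 ≈ 33.640)
Q*(-75) + 54 = (841/25)*(-75) + 54 = -2523 + 54 = -2469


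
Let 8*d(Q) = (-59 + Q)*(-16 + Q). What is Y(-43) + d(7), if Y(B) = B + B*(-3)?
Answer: 289/2 ≈ 144.50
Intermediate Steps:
d(Q) = (-59 + Q)*(-16 + Q)/8 (d(Q) = ((-59 + Q)*(-16 + Q))/8 = (-59 + Q)*(-16 + Q)/8)
Y(B) = -2*B (Y(B) = B - 3*B = -2*B)
Y(-43) + d(7) = -2*(-43) + (118 - 75/8*7 + (1/8)*7**2) = 86 + (118 - 525/8 + (1/8)*49) = 86 + (118 - 525/8 + 49/8) = 86 + 117/2 = 289/2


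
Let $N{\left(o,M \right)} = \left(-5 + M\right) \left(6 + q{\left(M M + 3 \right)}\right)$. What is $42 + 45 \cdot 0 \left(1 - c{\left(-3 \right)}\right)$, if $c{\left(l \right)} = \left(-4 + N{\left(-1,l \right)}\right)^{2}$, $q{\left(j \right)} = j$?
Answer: $42$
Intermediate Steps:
$N{\left(o,M \right)} = \left(-5 + M\right) \left(9 + M^{2}\right)$ ($N{\left(o,M \right)} = \left(-5 + M\right) \left(6 + \left(M M + 3\right)\right) = \left(-5 + M\right) \left(6 + \left(M^{2} + 3\right)\right) = \left(-5 + M\right) \left(6 + \left(3 + M^{2}\right)\right) = \left(-5 + M\right) \left(9 + M^{2}\right)$)
$c{\left(l \right)} = \left(-49 + l^{3} - 5 l^{2} + 9 l\right)^{2}$ ($c{\left(l \right)} = \left(-4 + \left(-45 + l^{3} - 5 l^{2} + 9 l\right)\right)^{2} = \left(-49 + l^{3} - 5 l^{2} + 9 l\right)^{2}$)
$42 + 45 \cdot 0 \left(1 - c{\left(-3 \right)}\right) = 42 + 45 \cdot 0 \left(1 - \left(-49 + \left(-3\right)^{3} - 5 \left(-3\right)^{2} + 9 \left(-3\right)\right)^{2}\right) = 42 + 45 \cdot 0 \left(1 - \left(-49 - 27 - 45 - 27\right)^{2}\right) = 42 + 45 \cdot 0 \left(1 - \left(-148\right)^{2}\right) = 42 + 45 \cdot 0 \left(1 - 21904\right) = 42 + 45 \cdot 0 \left(-21903\right) = 42 + 45 \cdot 0 = 42 + 0 = 42$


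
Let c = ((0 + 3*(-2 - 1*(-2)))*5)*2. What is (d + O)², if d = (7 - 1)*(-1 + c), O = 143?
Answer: 18769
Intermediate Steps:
c = 0 (c = ((0 + 3*(-2 + 2))*5)*2 = ((0 + 3*0)*5)*2 = ((0 + 0)*5)*2 = (0*5)*2 = 0*2 = 0)
d = -6 (d = (7 - 1)*(-1 + 0) = 6*(-1) = -6)
(d + O)² = (-6 + 143)² = 137² = 18769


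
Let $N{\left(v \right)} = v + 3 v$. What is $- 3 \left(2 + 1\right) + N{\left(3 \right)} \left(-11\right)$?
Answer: $-141$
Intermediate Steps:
$N{\left(v \right)} = 4 v$
$- 3 \left(2 + 1\right) + N{\left(3 \right)} \left(-11\right) = - 3 \left(2 + 1\right) + 4 \cdot 3 \left(-11\right) = \left(-3\right) 3 + 12 \left(-11\right) = -9 - 132 = -141$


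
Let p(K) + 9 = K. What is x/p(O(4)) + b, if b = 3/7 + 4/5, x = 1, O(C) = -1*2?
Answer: 438/385 ≈ 1.1377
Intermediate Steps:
O(C) = -2
p(K) = -9 + K
b = 43/35 (b = 3*(1/7) + 4*(1/5) = 3/7 + 4/5 = 43/35 ≈ 1.2286)
x/p(O(4)) + b = 1/(-9 - 2) + 43/35 = 1/(-11) + 43/35 = 1*(-1/11) + 43/35 = -1/11 + 43/35 = 438/385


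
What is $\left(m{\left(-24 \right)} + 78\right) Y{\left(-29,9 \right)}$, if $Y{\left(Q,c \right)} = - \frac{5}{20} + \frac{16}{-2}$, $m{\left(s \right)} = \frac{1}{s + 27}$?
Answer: $- \frac{2585}{4} \approx -646.25$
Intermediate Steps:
$m{\left(s \right)} = \frac{1}{27 + s}$
$Y{\left(Q,c \right)} = - \frac{33}{4}$ ($Y{\left(Q,c \right)} = \left(-5\right) \frac{1}{20} + 16 \left(- \frac{1}{2}\right) = - \frac{1}{4} - 8 = - \frac{33}{4}$)
$\left(m{\left(-24 \right)} + 78\right) Y{\left(-29,9 \right)} = \left(\frac{1}{27 - 24} + 78\right) \left(- \frac{33}{4}\right) = \left(\frac{1}{3} + 78\right) \left(- \frac{33}{4}\right) = \frac{235}{3} \left(- \frac{33}{4}\right) = - \frac{2585}{4}$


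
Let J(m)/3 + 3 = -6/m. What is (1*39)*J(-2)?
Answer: 0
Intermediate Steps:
J(m) = -9 - 18/m (J(m) = -9 + 3*(-6/m) = -9 - 18/m)
(1*39)*J(-2) = (1*39)*(-9 - 18/(-2)) = 39*(-9 - 18*(-1/2)) = 39*(-9 + 9) = 39*0 = 0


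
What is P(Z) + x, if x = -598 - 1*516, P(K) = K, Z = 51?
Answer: -1063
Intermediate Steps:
x = -1114 (x = -598 - 516 = -1114)
P(Z) + x = 51 - 1114 = -1063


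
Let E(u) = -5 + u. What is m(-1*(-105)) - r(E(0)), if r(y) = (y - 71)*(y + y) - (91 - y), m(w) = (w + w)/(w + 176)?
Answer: -186374/281 ≈ -663.25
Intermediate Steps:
m(w) = 2*w/(176 + w) (m(w) = (2*w)/(176 + w) = 2*w/(176 + w))
r(y) = -91 + y + 2*y*(-71 + y) (r(y) = (-71 + y)*(2*y) + (-91 + y) = 2*y*(-71 + y) + (-91 + y) = -91 + y + 2*y*(-71 + y))
m(-1*(-105)) - r(E(0)) = 2*(-1*(-105))/(176 - 1*(-105)) - (-91 - 141*(-5 + 0) + 2*(-5 + 0)²) = 2*105/(176 + 105) - (-91 - 141*(-5) + 2*(-5)²) = 2*105/281 - (-91 + 705 + 2*25) = 2*105*(1/281) - (-91 + 705 + 50) = 210/281 - 1*664 = 210/281 - 664 = -186374/281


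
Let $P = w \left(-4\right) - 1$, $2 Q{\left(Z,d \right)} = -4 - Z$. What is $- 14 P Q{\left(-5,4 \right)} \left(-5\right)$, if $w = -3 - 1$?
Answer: $525$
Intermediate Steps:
$Q{\left(Z,d \right)} = -2 - \frac{Z}{2}$ ($Q{\left(Z,d \right)} = \frac{-4 - Z}{2} = -2 - \frac{Z}{2}$)
$w = -4$
$P = 15$ ($P = \left(-4\right) \left(-4\right) - 1 = 16 - 1 = 15$)
$- 14 P Q{\left(-5,4 \right)} \left(-5\right) = \left(-14\right) 15 \left(-2 - - \frac{5}{2}\right) \left(-5\right) = - 210 \left(-2 + \frac{5}{2}\right) \left(-5\right) = - 210 \cdot \frac{1}{2} \left(-5\right) = \left(-210\right) \left(- \frac{5}{2}\right) = 525$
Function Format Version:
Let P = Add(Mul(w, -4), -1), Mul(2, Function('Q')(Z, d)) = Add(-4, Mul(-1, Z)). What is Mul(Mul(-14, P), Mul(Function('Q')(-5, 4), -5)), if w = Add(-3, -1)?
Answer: 525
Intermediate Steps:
Function('Q')(Z, d) = Add(-2, Mul(Rational(-1, 2), Z)) (Function('Q')(Z, d) = Mul(Rational(1, 2), Add(-4, Mul(-1, Z))) = Add(-2, Mul(Rational(-1, 2), Z)))
w = -4
P = 15 (P = Add(Mul(-4, -4), -1) = Add(16, -1) = 15)
Mul(Mul(-14, P), Mul(Function('Q')(-5, 4), -5)) = Mul(Mul(-14, 15), Mul(Add(-2, Mul(Rational(-1, 2), -5)), -5)) = Mul(-210, Mul(Add(-2, Rational(5, 2)), -5)) = Mul(-210, Mul(Rational(1, 2), -5)) = Mul(-210, Rational(-5, 2)) = 525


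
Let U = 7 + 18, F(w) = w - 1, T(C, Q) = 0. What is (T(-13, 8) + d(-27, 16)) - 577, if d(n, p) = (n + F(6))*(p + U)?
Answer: -1479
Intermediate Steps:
F(w) = -1 + w
U = 25
d(n, p) = (5 + n)*(25 + p) (d(n, p) = (n + (-1 + 6))*(p + 25) = (n + 5)*(25 + p) = (5 + n)*(25 + p))
(T(-13, 8) + d(-27, 16)) - 577 = (0 + (125 + 5*16 + 25*(-27) - 27*16)) - 577 = (0 + (125 + 80 - 675 - 432)) - 577 = (0 - 902) - 577 = -902 - 577 = -1479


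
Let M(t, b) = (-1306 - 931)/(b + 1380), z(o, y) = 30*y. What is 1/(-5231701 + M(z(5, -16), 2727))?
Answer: -4107/21486598244 ≈ -1.9114e-7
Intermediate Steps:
M(t, b) = -2237/(1380 + b)
1/(-5231701 + M(z(5, -16), 2727)) = 1/(-5231701 - 2237/(1380 + 2727)) = 1/(-5231701 - 2237/4107) = 1/(-21486598244/4107) = -4107/21486598244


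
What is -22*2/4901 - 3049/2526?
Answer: -15054293/12379926 ≈ -1.2160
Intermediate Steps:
-22*2/4901 - 3049/2526 = -44*1/4901 - 3049*1/2526 = -44/4901 - 3049/2526 = -15054293/12379926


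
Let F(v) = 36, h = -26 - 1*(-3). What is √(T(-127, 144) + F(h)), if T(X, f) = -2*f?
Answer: 6*I*√7 ≈ 15.875*I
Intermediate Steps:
h = -23 (h = -26 + 3 = -23)
√(T(-127, 144) + F(h)) = √(-2*144 + 36) = √(-288 + 36) = √(-252) = 6*I*√7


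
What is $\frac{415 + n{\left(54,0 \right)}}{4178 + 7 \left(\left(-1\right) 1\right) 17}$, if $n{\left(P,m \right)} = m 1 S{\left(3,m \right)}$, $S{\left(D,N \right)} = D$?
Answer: $\frac{415}{4059} \approx 0.10224$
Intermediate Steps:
$n{\left(P,m \right)} = 3 m$ ($n{\left(P,m \right)} = m 1 \cdot 3 = m 3 = 3 m$)
$\frac{415 + n{\left(54,0 \right)}}{4178 + 7 \left(\left(-1\right) 1\right) 17} = \frac{415 + 3 \cdot 0}{4178 + 7 \left(\left(-1\right) 1\right) 17} = \frac{415 + 0}{4178 + 7 \left(-1\right) 17} = \frac{415}{4178 - 119} = \frac{415}{4059}$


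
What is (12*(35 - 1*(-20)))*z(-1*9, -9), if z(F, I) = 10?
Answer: 6600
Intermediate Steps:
(12*(35 - 1*(-20)))*z(-1*9, -9) = (12*(35 - 1*(-20)))*10 = (12*(35 + 20))*10 = (12*55)*10 = 660*10 = 6600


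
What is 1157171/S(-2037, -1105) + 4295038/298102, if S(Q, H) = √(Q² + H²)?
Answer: 2147519/149051 + 1157171*√5370394/5370394 ≈ 513.75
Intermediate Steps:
S(Q, H) = √(H² + Q²)
1157171/S(-2037, -1105) + 4295038/298102 = 1157171/(√((-1105)² + (-2037)²)) + 4295038/298102 = 1157171/(√(1221025 + 4149369)) + 4295038*(1/298102) = 1157171/(√5370394) + 2147519/149051 = 1157171*(√5370394/5370394) + 2147519/149051 = 1157171*√5370394/5370394 + 2147519/149051 = 2147519/149051 + 1157171*√5370394/5370394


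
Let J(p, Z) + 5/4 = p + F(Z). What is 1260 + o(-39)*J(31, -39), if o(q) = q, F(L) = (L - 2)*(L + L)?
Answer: -498489/4 ≈ -1.2462e+5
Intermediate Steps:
F(L) = 2*L*(-2 + L) (F(L) = (-2 + L)*(2*L) = 2*L*(-2 + L))
J(p, Z) = -5/4 + p + 2*Z*(-2 + Z) (J(p, Z) = -5/4 + (p + 2*Z*(-2 + Z)) = -5/4 + p + 2*Z*(-2 + Z))
1260 + o(-39)*J(31, -39) = 1260 - 39*(-5/4 + 31 + 2*(-39)*(-2 - 39)) = 1260 - 39*(-5/4 + 31 + 2*(-39)*(-41)) = 1260 - 39*(-5/4 + 31 + 3198) = 1260 - 39*12911/4 = 1260 - 503529/4 = -498489/4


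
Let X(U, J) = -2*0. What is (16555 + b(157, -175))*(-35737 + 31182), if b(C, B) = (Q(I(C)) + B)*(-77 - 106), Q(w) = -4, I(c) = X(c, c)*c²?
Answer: -224616160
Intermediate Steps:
X(U, J) = 0
I(c) = 0 (I(c) = 0*c² = 0)
b(C, B) = 732 - 183*B (b(C, B) = (-4 + B)*(-77 - 106) = (-4 + B)*(-183) = 732 - 183*B)
(16555 + b(157, -175))*(-35737 + 31182) = (16555 + (732 - 183*(-175)))*(-35737 + 31182) = (16555 + (732 + 32025))*(-4555) = (16555 + 32757)*(-4555) = 49312*(-4555) = -224616160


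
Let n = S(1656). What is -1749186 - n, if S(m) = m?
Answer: -1750842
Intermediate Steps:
n = 1656
-1749186 - n = -1749186 - 1*1656 = -1749186 - 1656 = -1750842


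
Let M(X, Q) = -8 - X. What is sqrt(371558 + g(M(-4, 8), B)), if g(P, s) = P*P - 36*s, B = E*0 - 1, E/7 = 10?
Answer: 3*sqrt(41290) ≈ 609.60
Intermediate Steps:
E = 70 (E = 7*10 = 70)
B = -1 (B = 70*0 - 1 = 0 - 1 = -1)
g(P, s) = P**2 - 36*s
sqrt(371558 + g(M(-4, 8), B)) = sqrt(371558 + ((-8 - 1*(-4))**2 - 36*(-1))) = sqrt(371558 + ((-8 + 4)**2 + 36)) = sqrt(371558 + ((-4)**2 + 36)) = sqrt(371558 + (16 + 36)) = sqrt(371558 + 52) = sqrt(371610) = 3*sqrt(41290)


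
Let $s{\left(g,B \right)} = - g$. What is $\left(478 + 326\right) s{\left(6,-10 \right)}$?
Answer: $-4824$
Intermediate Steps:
$\left(478 + 326\right) s{\left(6,-10 \right)} = \left(478 + 326\right) \left(\left(-1\right) 6\right) = 804 \left(-6\right) = -4824$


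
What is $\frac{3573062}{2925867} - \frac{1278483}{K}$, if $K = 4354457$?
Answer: $\frac{11818073617573}{12740562039219} \approx 0.92759$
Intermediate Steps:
$\frac{3573062}{2925867} - \frac{1278483}{K} = \frac{3573062}{2925867} - \frac{1278483}{4354457} = \frac{11818073617573}{12740562039219}$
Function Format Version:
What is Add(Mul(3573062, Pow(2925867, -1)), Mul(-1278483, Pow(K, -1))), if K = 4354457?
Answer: Rational(11818073617573, 12740562039219) ≈ 0.92759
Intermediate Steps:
Add(Mul(3573062, Pow(2925867, -1)), Mul(-1278483, Pow(K, -1))) = Add(Mul(3573062, Pow(2925867, -1)), Mul(-1278483, Pow(4354457, -1))) = Add(Mul(3573062, Rational(1, 2925867)), Mul(-1278483, Rational(1, 4354457))) = Add(Rational(3573062, 2925867), Rational(-1278483, 4354457)) = Rational(11818073617573, 12740562039219)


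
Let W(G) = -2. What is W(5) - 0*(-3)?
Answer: -2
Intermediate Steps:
W(5) - 0*(-3) = -2 - 0*(-3) = -2 - 13*0 = -2 + 0 = -2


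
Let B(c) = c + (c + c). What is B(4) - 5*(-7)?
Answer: 47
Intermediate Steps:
B(c) = 3*c (B(c) = c + 2*c = 3*c)
B(4) - 5*(-7) = 3*4 - 5*(-7) = 12 + 35 = 47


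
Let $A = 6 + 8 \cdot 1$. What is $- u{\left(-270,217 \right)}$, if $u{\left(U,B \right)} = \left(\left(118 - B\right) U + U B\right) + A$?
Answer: $31846$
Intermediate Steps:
$A = 14$ ($A = 6 + 8 = 14$)
$u{\left(U,B \right)} = 14 + B U + U \left(118 - B\right)$ ($u{\left(U,B \right)} = \left(\left(118 - B\right) U + U B\right) + 14 = \left(U \left(118 - B\right) + B U\right) + 14 = \left(B U + U \left(118 - B\right)\right) + 14 = 14 + B U + U \left(118 - B\right)$)
$- u{\left(-270,217 \right)} = - (14 + 118 \left(-270\right)) = - (14 - 31860) = \left(-1\right) \left(-31846\right) = 31846$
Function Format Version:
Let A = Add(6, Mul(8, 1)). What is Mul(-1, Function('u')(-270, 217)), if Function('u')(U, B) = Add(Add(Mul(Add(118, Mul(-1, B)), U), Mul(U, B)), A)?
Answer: 31846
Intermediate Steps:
A = 14 (A = Add(6, 8) = 14)
Function('u')(U, B) = Add(14, Mul(B, U), Mul(U, Add(118, Mul(-1, B)))) (Function('u')(U, B) = Add(Add(Mul(Add(118, Mul(-1, B)), U), Mul(U, B)), 14) = Add(Add(Mul(U, Add(118, Mul(-1, B))), Mul(B, U)), 14) = Add(Add(Mul(B, U), Mul(U, Add(118, Mul(-1, B)))), 14) = Add(14, Mul(B, U), Mul(U, Add(118, Mul(-1, B)))))
Mul(-1, Function('u')(-270, 217)) = Mul(-1, Add(14, Mul(118, -270))) = Mul(-1, Add(14, -31860)) = Mul(-1, -31846) = 31846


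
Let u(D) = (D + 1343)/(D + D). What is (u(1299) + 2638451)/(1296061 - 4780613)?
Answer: -1713674585/2263216524 ≈ -0.75718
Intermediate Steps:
u(D) = (1343 + D)/(2*D) (u(D) = (1343 + D)/((2*D)) = (1343 + D)*(1/(2*D)) = (1343 + D)/(2*D))
(u(1299) + 2638451)/(1296061 - 4780613) = ((½)*(1343 + 1299)/1299 + 2638451)/(1296061 - 4780613) = ((½)*(1/1299)*2642 + 2638451)/(-3484552) = (1321/1299 + 2638451)*(-1/3484552) = (3427349170/1299)*(-1/3484552) = -1713674585/2263216524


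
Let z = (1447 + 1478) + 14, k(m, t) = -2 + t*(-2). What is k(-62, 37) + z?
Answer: 2863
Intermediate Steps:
k(m, t) = -2 - 2*t
z = 2939 (z = 2925 + 14 = 2939)
k(-62, 37) + z = (-2 - 2*37) + 2939 = (-2 - 74) + 2939 = -76 + 2939 = 2863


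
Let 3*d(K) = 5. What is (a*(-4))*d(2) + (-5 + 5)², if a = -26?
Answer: 520/3 ≈ 173.33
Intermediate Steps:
d(K) = 5/3 (d(K) = (⅓)*5 = 5/3)
(a*(-4))*d(2) + (-5 + 5)² = -26*(-4)*(5/3) + (-5 + 5)² = 104*(5/3) + 0² = 520/3 + 0 = 520/3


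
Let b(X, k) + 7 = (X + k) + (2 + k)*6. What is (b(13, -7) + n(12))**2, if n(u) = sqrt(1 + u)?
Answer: (31 - sqrt(13))**2 ≈ 750.46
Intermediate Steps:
b(X, k) = 5 + X + 7*k (b(X, k) = -7 + ((X + k) + (2 + k)*6) = -7 + ((X + k) + (12 + 6*k)) = -7 + (12 + X + 7*k) = 5 + X + 7*k)
(b(13, -7) + n(12))**2 = ((5 + 13 + 7*(-7)) + sqrt(1 + 12))**2 = ((5 + 13 - 49) + sqrt(13))**2 = (-31 + sqrt(13))**2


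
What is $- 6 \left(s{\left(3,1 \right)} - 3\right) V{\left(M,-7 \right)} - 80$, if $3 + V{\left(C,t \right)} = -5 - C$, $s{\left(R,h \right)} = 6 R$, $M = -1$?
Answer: $550$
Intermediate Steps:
$V{\left(C,t \right)} = -8 - C$ ($V{\left(C,t \right)} = -3 - \left(5 + C\right) = -8 - C$)
$- 6 \left(s{\left(3,1 \right)} - 3\right) V{\left(M,-7 \right)} - 80 = - 6 \left(6 \cdot 3 - 3\right) \left(-8 - -1\right) - 80 = - 6 \left(18 - 3\right) \left(-8 + 1\right) - 80 = \left(-6\right) 15 \left(-7\right) - 80 = \left(-90\right) \left(-7\right) - 80 = 630 - 80 = 550$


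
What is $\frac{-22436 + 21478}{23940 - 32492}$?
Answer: $\frac{479}{4276} \approx 0.11202$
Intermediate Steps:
$\frac{-22436 + 21478}{23940 - 32492} = - \frac{958}{-8552} = \left(-958\right) \left(- \frac{1}{8552}\right) = \frac{479}{4276}$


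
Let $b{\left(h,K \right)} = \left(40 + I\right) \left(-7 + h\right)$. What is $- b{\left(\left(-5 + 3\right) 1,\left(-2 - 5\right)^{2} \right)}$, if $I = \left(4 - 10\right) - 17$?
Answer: $153$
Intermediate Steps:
$I = -23$ ($I = \left(4 - 10\right) - 17 = -6 - 17 = -23$)
$b{\left(h,K \right)} = -119 + 17 h$ ($b{\left(h,K \right)} = \left(40 - 23\right) \left(-7 + h\right) = 17 \left(-7 + h\right) = -119 + 17 h$)
$- b{\left(\left(-5 + 3\right) 1,\left(-2 - 5\right)^{2} \right)} = - (-119 + 17 \left(-5 + 3\right) 1) = - (-119 + 17 \left(\left(-2\right) 1\right)) = - (-119 + 17 \left(-2\right)) = - (-119 - 34) = \left(-1\right) \left(-153\right) = 153$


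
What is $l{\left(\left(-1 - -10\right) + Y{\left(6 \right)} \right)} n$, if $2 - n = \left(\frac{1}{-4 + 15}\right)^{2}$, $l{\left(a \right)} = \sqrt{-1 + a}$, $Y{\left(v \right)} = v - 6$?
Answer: $\frac{482 \sqrt{2}}{121} \approx 5.6335$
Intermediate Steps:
$Y{\left(v \right)} = -6 + v$ ($Y{\left(v \right)} = v - 6 = -6 + v$)
$n = \frac{241}{121}$ ($n = 2 - \left(\frac{1}{-4 + 15}\right)^{2} = 2 - \left(\frac{1}{11}\right)^{2} = 2 - \frac{1}{121} = \frac{241}{121} \approx 1.9917$)
$l{\left(\left(-1 - -10\right) + Y{\left(6 \right)} \right)} n = \sqrt{-1 + \left(\left(-1 - -10\right) + \left(-6 + 6\right)\right)} \frac{241}{121} = \sqrt{-1 + \left(\left(-1 + 10\right) + 0\right)} \frac{241}{121} = \sqrt{-1 + \left(9 + 0\right)} \frac{241}{121} = \sqrt{-1 + 9} \cdot \frac{241}{121} = \sqrt{8} \cdot \frac{241}{121} = 2 \sqrt{2} \cdot \frac{241}{121} = \frac{482 \sqrt{2}}{121}$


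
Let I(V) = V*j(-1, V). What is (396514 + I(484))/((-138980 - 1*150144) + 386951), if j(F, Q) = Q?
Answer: 630770/97827 ≈ 6.4478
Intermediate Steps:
I(V) = V² (I(V) = V*V = V²)
(396514 + I(484))/((-138980 - 1*150144) + 386951) = (396514 + 484²)/((-138980 - 1*150144) + 386951) = (396514 + 234256)/((-138980 - 150144) + 386951) = 630770/(-289124 + 386951) = 630770/97827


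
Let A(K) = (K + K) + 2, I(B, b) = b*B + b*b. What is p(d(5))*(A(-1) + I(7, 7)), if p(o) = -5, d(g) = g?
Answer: -490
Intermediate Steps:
I(B, b) = b² + B*b (I(B, b) = B*b + b² = b² + B*b)
A(K) = 2 + 2*K (A(K) = 2*K + 2 = 2 + 2*K)
p(d(5))*(A(-1) + I(7, 7)) = -5*((2 + 2*(-1)) + 7*(7 + 7)) = -5*((2 - 2) + 7*14) = -5*(0 + 98) = -5*98 = -490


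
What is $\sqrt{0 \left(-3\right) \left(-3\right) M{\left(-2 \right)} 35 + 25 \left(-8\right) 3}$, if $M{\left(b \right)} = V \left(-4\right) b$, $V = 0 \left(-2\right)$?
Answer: $10 i \sqrt{6} \approx 24.495 i$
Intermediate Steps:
$V = 0$
$M{\left(b \right)} = 0$ ($M{\left(b \right)} = 0 \left(-4\right) b = 0 b = 0$)
$\sqrt{0 \left(-3\right) \left(-3\right) M{\left(-2 \right)} 35 + 25 \left(-8\right) 3} = \sqrt{0 \left(-3\right) \left(-3\right) 0 \cdot 35 + 25 \left(-8\right) 3} = \sqrt{0 \left(-3\right) 0 \cdot 35 - 600} = \sqrt{0 \cdot 0 \cdot 35 - 600} = \sqrt{0 \cdot 35 - 600} = \sqrt{0 - 600} = \sqrt{-600} = 10 i \sqrt{6}$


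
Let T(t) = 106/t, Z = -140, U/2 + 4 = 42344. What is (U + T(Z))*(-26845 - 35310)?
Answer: -73685336757/14 ≈ -5.2632e+9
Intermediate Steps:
U = 84680 (U = -8 + 2*42344 = -8 + 84688 = 84680)
(U + T(Z))*(-26845 - 35310) = (84680 + 106/(-140))*(-26845 - 35310) = (84680 + 106*(-1/140))*(-62155) = (84680 - 53/70)*(-62155) = (5927547/70)*(-62155) = -73685336757/14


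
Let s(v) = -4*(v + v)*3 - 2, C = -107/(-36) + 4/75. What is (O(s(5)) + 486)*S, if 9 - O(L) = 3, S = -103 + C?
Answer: -3689057/75 ≈ -49187.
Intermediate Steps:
C = 2723/900 (C = -107*(-1/36) + 4*(1/75) = 107/36 + 4/75 = 2723/900 ≈ 3.0256)
s(v) = -2 - 24*v (s(v) = -8*v*3 - 2 = -24*v - 2 = -2 - 24*v)
S = -89977/900 (S = -103 + 2723/900 = -89977/900 ≈ -99.974)
O(L) = 6 (O(L) = 9 - 1*3 = 9 - 3 = 6)
(O(s(5)) + 486)*S = (6 + 486)*(-89977/900) = 492*(-89977/900) = -3689057/75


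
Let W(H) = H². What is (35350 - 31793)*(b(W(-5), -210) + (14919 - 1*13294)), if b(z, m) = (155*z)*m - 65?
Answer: -2888959830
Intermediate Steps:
b(z, m) = -65 + 155*m*z (b(z, m) = 155*m*z - 65 = -65 + 155*m*z)
(35350 - 31793)*(b(W(-5), -210) + (14919 - 1*13294)) = (35350 - 31793)*((-65 + 155*(-210)*(-5)²) + (14919 - 1*13294)) = 3557*((-65 + 155*(-210)*25) + (14919 - 13294)) = 3557*((-65 - 813750) + 1625) = 3557*(-813815 + 1625) = 3557*(-812190) = -2888959830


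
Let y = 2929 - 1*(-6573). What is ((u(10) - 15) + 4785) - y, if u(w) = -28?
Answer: -4760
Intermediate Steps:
y = 9502 (y = 2929 + 6573 = 9502)
((u(10) - 15) + 4785) - y = ((-28 - 15) + 4785) - 1*9502 = (-43 + 4785) - 9502 = 4742 - 9502 = -4760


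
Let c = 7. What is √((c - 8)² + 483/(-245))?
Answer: I*√1190/35 ≈ 0.98561*I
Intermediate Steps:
√((c - 8)² + 483/(-245)) = √((7 - 8)² + 483/(-245)) = √((-1)² + 483*(-1/245)) = √(1 - 69/35) = √(-34/35) = I*√1190/35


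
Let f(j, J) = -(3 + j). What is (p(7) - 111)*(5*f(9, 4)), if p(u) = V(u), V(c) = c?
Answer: 6240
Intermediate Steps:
f(j, J) = -3 - j
p(u) = u
(p(7) - 111)*(5*f(9, 4)) = (7 - 111)*(5*(-3 - 1*9)) = -520*(-3 - 9) = -520*(-12) = -104*(-60) = 6240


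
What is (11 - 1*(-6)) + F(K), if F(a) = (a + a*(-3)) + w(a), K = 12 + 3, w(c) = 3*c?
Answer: 32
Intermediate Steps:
K = 15
F(a) = a (F(a) = (a + a*(-3)) + 3*a = (a - 3*a) + 3*a = -2*a + 3*a = a)
(11 - 1*(-6)) + F(K) = (11 - 1*(-6)) + 15 = (11 + 6) + 15 = 17 + 15 = 32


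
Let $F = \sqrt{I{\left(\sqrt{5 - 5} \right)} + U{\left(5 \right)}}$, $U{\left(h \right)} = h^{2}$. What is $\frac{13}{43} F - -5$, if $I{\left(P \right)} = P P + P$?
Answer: $\frac{280}{43} \approx 6.5116$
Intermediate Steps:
$I{\left(P \right)} = P + P^{2}$ ($I{\left(P \right)} = P^{2} + P = P + P^{2}$)
$F = 5$ ($F = \sqrt{\sqrt{5 - 5} \left(1 + \sqrt{5 - 5}\right) + 5^{2}} = \sqrt{\sqrt{0} \left(1 + \sqrt{0}\right) + 25} = \sqrt{0 \left(1 + 0\right) + 25} = \sqrt{0 \cdot 1 + 25} = \sqrt{0 + 25} = \sqrt{25} = 5$)
$\frac{13}{43} F - -5 = \frac{13}{43} \cdot 5 - -5 = 13 \cdot \frac{1}{43} \cdot 5 + 5 = \frac{13}{43} \cdot 5 + 5 = \frac{65}{43} + 5 = \frac{280}{43}$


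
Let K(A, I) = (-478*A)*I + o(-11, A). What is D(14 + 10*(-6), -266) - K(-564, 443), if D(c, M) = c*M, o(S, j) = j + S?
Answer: -119416445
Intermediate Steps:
o(S, j) = S + j
K(A, I) = -11 + A - 478*A*I (K(A, I) = (-478*A)*I + (-11 + A) = -478*A*I + (-11 + A) = -11 + A - 478*A*I)
D(c, M) = M*c
D(14 + 10*(-6), -266) - K(-564, 443) = -266*(14 + 10*(-6)) - (-11 - 564 - 478*(-564)*443) = -266*(14 - 60) - (-11 - 564 + 119429256) = -266*(-46) - 1*119428681 = 12236 - 119428681 = -119416445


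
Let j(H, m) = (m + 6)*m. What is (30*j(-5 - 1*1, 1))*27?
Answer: 5670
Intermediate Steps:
j(H, m) = m*(6 + m) (j(H, m) = (6 + m)*m = m*(6 + m))
(30*j(-5 - 1*1, 1))*27 = (30*(1*(6 + 1)))*27 = (30*(1*7))*27 = (30*7)*27 = 210*27 = 5670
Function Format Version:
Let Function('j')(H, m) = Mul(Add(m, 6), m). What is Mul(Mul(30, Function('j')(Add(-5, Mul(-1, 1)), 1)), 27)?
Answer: 5670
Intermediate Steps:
Function('j')(H, m) = Mul(m, Add(6, m)) (Function('j')(H, m) = Mul(Add(6, m), m) = Mul(m, Add(6, m)))
Mul(Mul(30, Function('j')(Add(-5, Mul(-1, 1)), 1)), 27) = Mul(Mul(30, Mul(1, Add(6, 1))), 27) = Mul(Mul(30, Mul(1, 7)), 27) = Mul(Mul(30, 7), 27) = Mul(210, 27) = 5670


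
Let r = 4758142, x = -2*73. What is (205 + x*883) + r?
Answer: 4629429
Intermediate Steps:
x = -146
(205 + x*883) + r = (205 - 146*883) + 4758142 = (205 - 128918) + 4758142 = -128713 + 4758142 = 4629429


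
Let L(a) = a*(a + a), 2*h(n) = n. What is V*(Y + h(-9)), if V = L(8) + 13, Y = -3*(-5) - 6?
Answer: 1269/2 ≈ 634.50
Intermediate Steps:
h(n) = n/2
L(a) = 2*a² (L(a) = a*(2*a) = 2*a²)
Y = 9 (Y = 15 - 6 = 9)
V = 141 (V = 2*8² + 13 = 2*64 + 13 = 128 + 13 = 141)
V*(Y + h(-9)) = 141*(9 + (½)*(-9)) = 141*(9 - 9/2) = 141*(9/2) = 1269/2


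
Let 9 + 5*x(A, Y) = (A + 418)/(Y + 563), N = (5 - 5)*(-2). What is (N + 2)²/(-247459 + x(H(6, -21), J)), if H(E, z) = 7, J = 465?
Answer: -20560/1271948087 ≈ -1.6164e-5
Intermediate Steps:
N = 0 (N = 0*(-2) = 0)
x(A, Y) = -9/5 + (418 + A)/(5*(563 + Y)) (x(A, Y) = -9/5 + ((A + 418)/(Y + 563))/5 = -9/5 + ((418 + A)/(563 + Y))/5 = -9/5 + (418 + A)/(5*(563 + Y)))
(N + 2)²/(-247459 + x(H(6, -21), J)) = (0 + 2)²/(-247459 + (-4649 + 7 - 9*465)/(5*(563 + 465))) = 2²/(-247459 + (⅕)*(-4649 + 7 - 4185)/1028) = 4/(-247459 + (⅕)*(1/1028)*(-8827)) = 4/(-247459 - 8827/5140) = 4/(-1271948087/5140) = 4*(-5140/1271948087) = -20560/1271948087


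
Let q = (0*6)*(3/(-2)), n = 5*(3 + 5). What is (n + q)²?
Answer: 1600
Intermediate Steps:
n = 40 (n = 5*8 = 40)
q = 0 (q = 0*(3*(-½)) = 0*(-3/2) = 0)
(n + q)² = (40 + 0)² = 40² = 1600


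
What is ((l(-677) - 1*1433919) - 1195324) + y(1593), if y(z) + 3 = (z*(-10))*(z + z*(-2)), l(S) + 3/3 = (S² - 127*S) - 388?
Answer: 23291163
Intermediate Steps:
l(S) = -389 + S² - 127*S (l(S) = -1 + ((S² - 127*S) - 388) = -1 + (-388 + S² - 127*S) = -389 + S² - 127*S)
y(z) = -3 + 10*z² (y(z) = -3 + (z*(-10))*(z + z*(-2)) = -3 + (-10*z)*(z - 2*z) = -3 + (-10*z)*(-z) = -3 + 10*z²)
((l(-677) - 1*1433919) - 1195324) + y(1593) = (((-389 + (-677)² - 127*(-677)) - 1*1433919) - 1195324) + (-3 + 10*1593²) = (((-389 + 458329 + 85979) - 1433919) - 1195324) + (-3 + 10*2537649) = ((543919 - 1433919) - 1195324) + (-3 + 25376490) = (-890000 - 1195324) + 25376487 = -2085324 + 25376487 = 23291163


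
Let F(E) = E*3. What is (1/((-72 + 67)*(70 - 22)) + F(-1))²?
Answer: 519841/57600 ≈ 9.0250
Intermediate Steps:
F(E) = 3*E
(1/((-72 + 67)*(70 - 22)) + F(-1))² = (1/((-72 + 67)*(70 - 22)) + 3*(-1))² = (1/(-5*48) - 3)² = (1/(-240) - 3)² = (-1/240 - 3)² = (-721/240)² = 519841/57600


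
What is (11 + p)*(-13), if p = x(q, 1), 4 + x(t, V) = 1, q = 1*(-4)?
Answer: -104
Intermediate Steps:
q = -4
x(t, V) = -3 (x(t, V) = -4 + 1 = -3)
p = -3
(11 + p)*(-13) = (11 - 3)*(-13) = 8*(-13) = -104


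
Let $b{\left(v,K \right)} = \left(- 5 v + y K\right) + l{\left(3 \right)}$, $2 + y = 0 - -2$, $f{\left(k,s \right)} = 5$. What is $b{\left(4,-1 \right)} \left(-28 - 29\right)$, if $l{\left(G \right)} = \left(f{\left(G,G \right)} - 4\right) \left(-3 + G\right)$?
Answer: $1140$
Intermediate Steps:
$y = 0$ ($y = -2 + \left(0 - -2\right) = -2 + \left(0 + 2\right) = -2 + 2 = 0$)
$l{\left(G \right)} = -3 + G$ ($l{\left(G \right)} = \left(5 - 4\right) \left(-3 + G\right) = 1 \left(-3 + G\right) = -3 + G$)
$b{\left(v,K \right)} = - 5 v$ ($b{\left(v,K \right)} = \left(- 5 v + 0 K\right) + \left(-3 + 3\right) = \left(- 5 v + 0\right) + 0 = - 5 v + 0 = - 5 v$)
$b{\left(4,-1 \right)} \left(-28 - 29\right) = \left(-5\right) 4 \left(-28 - 29\right) = \left(-20\right) \left(-57\right) = 1140$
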